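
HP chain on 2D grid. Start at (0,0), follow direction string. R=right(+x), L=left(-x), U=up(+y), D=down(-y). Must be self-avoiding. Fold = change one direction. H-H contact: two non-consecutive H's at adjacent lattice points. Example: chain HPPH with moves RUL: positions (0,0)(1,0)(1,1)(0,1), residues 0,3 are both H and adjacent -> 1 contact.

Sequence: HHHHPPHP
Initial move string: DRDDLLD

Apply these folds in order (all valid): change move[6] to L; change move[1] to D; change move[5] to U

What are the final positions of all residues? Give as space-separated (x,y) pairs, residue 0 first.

Initial moves: DRDDLLD
Fold: move[6]->L => DRDDLLL (positions: [(0, 0), (0, -1), (1, -1), (1, -2), (1, -3), (0, -3), (-1, -3), (-2, -3)])
Fold: move[1]->D => DDDDLLL (positions: [(0, 0), (0, -1), (0, -2), (0, -3), (0, -4), (-1, -4), (-2, -4), (-3, -4)])
Fold: move[5]->U => DDDDLUL (positions: [(0, 0), (0, -1), (0, -2), (0, -3), (0, -4), (-1, -4), (-1, -3), (-2, -3)])

Answer: (0,0) (0,-1) (0,-2) (0,-3) (0,-4) (-1,-4) (-1,-3) (-2,-3)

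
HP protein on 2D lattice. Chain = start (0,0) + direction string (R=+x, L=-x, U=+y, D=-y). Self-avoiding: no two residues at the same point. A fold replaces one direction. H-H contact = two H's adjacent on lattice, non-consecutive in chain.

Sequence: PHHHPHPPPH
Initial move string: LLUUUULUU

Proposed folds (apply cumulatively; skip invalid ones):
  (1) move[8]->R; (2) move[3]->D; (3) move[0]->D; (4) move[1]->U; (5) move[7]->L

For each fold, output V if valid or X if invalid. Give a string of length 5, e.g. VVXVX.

Initial: LLUUUULUU -> [(0, 0), (-1, 0), (-2, 0), (-2, 1), (-2, 2), (-2, 3), (-2, 4), (-3, 4), (-3, 5), (-3, 6)]
Fold 1: move[8]->R => LLUUUULUR VALID
Fold 2: move[3]->D => LLUDUULUR INVALID (collision), skipped
Fold 3: move[0]->D => DLUUUULUR VALID
Fold 4: move[1]->U => DUUUUULUR INVALID (collision), skipped
Fold 5: move[7]->L => DLUUUULLR INVALID (collision), skipped

Answer: VXVXX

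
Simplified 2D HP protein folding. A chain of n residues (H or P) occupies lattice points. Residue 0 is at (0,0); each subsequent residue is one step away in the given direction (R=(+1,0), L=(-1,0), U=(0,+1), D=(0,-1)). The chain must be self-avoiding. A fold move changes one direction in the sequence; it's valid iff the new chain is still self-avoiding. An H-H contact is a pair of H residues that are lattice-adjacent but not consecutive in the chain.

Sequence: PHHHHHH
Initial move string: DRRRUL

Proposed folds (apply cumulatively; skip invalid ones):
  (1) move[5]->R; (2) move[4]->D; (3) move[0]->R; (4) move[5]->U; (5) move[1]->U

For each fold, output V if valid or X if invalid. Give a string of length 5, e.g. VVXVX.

Initial: DRRRUL -> [(0, 0), (0, -1), (1, -1), (2, -1), (3, -1), (3, 0), (2, 0)]
Fold 1: move[5]->R => DRRRUR VALID
Fold 2: move[4]->D => DRRRDR VALID
Fold 3: move[0]->R => RRRRDR VALID
Fold 4: move[5]->U => RRRRDU INVALID (collision), skipped
Fold 5: move[1]->U => RURRDR VALID

Answer: VVVXV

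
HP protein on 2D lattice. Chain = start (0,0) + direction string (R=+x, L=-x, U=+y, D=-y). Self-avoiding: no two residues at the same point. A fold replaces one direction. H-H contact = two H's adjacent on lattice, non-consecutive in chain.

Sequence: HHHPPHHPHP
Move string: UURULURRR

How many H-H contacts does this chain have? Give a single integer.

Positions: [(0, 0), (0, 1), (0, 2), (1, 2), (1, 3), (0, 3), (0, 4), (1, 4), (2, 4), (3, 4)]
H-H contact: residue 2 @(0,2) - residue 5 @(0, 3)

Answer: 1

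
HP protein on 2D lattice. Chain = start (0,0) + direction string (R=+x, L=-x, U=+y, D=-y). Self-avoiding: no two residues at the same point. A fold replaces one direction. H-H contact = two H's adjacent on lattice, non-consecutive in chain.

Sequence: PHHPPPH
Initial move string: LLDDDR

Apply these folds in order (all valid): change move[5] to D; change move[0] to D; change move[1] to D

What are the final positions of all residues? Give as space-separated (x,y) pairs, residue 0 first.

Initial moves: LLDDDR
Fold: move[5]->D => LLDDDD (positions: [(0, 0), (-1, 0), (-2, 0), (-2, -1), (-2, -2), (-2, -3), (-2, -4)])
Fold: move[0]->D => DLDDDD (positions: [(0, 0), (0, -1), (-1, -1), (-1, -2), (-1, -3), (-1, -4), (-1, -5)])
Fold: move[1]->D => DDDDDD (positions: [(0, 0), (0, -1), (0, -2), (0, -3), (0, -4), (0, -5), (0, -6)])

Answer: (0,0) (0,-1) (0,-2) (0,-3) (0,-4) (0,-5) (0,-6)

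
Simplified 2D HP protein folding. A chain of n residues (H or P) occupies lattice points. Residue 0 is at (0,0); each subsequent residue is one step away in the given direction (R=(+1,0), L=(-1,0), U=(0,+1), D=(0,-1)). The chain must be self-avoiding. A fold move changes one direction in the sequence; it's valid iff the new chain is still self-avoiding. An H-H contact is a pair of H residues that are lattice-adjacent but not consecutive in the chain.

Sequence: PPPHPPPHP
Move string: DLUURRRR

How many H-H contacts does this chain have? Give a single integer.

Positions: [(0, 0), (0, -1), (-1, -1), (-1, 0), (-1, 1), (0, 1), (1, 1), (2, 1), (3, 1)]
No H-H contacts found.

Answer: 0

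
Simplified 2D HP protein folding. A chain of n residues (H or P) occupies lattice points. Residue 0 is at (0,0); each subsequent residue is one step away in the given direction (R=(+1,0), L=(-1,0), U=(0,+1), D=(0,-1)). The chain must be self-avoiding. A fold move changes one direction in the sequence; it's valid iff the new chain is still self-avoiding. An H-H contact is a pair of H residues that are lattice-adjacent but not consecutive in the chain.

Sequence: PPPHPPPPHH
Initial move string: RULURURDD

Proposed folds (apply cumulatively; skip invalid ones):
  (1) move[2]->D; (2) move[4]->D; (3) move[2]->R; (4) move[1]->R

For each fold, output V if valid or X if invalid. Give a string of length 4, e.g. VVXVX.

Initial: RULURURDD -> [(0, 0), (1, 0), (1, 1), (0, 1), (0, 2), (1, 2), (1, 3), (2, 3), (2, 2), (2, 1)]
Fold 1: move[2]->D => RUDURURDD INVALID (collision), skipped
Fold 2: move[4]->D => RULUDURDD INVALID (collision), skipped
Fold 3: move[2]->R => RURURURDD VALID
Fold 4: move[1]->R => RRRURURDD VALID

Answer: XXVV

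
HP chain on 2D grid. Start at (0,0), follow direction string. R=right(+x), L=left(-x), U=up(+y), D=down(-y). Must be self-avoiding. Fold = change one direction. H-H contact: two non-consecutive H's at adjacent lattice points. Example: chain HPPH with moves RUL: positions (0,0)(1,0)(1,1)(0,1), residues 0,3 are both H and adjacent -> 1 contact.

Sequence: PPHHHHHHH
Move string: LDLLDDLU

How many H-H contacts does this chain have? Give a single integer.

Answer: 1

Derivation:
Positions: [(0, 0), (-1, 0), (-1, -1), (-2, -1), (-3, -1), (-3, -2), (-3, -3), (-4, -3), (-4, -2)]
H-H contact: residue 5 @(-3,-2) - residue 8 @(-4, -2)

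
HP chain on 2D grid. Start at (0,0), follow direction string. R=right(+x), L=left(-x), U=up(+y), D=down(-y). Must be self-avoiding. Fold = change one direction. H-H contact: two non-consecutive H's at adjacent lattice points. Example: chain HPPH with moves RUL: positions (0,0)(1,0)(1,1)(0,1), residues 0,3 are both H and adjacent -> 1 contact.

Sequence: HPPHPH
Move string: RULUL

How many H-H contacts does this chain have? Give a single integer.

Answer: 1

Derivation:
Positions: [(0, 0), (1, 0), (1, 1), (0, 1), (0, 2), (-1, 2)]
H-H contact: residue 0 @(0,0) - residue 3 @(0, 1)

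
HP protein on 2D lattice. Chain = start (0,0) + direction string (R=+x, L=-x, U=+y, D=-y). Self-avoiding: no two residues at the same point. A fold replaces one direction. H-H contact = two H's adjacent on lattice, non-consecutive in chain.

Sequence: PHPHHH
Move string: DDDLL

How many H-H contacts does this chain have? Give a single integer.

Answer: 0

Derivation:
Positions: [(0, 0), (0, -1), (0, -2), (0, -3), (-1, -3), (-2, -3)]
No H-H contacts found.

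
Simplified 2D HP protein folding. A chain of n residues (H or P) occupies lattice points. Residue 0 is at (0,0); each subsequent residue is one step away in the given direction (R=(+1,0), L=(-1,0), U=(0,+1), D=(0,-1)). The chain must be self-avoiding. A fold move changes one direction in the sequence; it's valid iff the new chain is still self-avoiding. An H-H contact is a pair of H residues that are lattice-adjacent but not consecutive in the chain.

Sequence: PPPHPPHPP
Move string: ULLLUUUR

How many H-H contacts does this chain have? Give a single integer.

Answer: 0

Derivation:
Positions: [(0, 0), (0, 1), (-1, 1), (-2, 1), (-3, 1), (-3, 2), (-3, 3), (-3, 4), (-2, 4)]
No H-H contacts found.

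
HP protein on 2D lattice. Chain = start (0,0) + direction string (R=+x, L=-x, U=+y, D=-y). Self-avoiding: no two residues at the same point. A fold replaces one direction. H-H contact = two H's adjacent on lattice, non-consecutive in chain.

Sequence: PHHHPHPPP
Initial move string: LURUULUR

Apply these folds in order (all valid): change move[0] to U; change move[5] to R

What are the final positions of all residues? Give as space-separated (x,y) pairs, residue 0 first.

Answer: (0,0) (0,1) (0,2) (1,2) (1,3) (1,4) (2,4) (2,5) (3,5)

Derivation:
Initial moves: LURUULUR
Fold: move[0]->U => UURUULUR (positions: [(0, 0), (0, 1), (0, 2), (1, 2), (1, 3), (1, 4), (0, 4), (0, 5), (1, 5)])
Fold: move[5]->R => UURUURUR (positions: [(0, 0), (0, 1), (0, 2), (1, 2), (1, 3), (1, 4), (2, 4), (2, 5), (3, 5)])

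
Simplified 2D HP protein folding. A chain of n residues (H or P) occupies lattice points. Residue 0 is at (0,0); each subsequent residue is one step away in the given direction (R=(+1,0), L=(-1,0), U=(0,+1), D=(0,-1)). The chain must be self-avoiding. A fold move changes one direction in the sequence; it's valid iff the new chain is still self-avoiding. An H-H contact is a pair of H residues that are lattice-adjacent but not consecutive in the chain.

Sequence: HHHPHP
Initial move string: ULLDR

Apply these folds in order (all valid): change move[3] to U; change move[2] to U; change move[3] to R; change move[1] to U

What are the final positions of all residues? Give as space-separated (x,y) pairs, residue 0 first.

Answer: (0,0) (0,1) (0,2) (0,3) (1,3) (2,3)

Derivation:
Initial moves: ULLDR
Fold: move[3]->U => ULLUR (positions: [(0, 0), (0, 1), (-1, 1), (-2, 1), (-2, 2), (-1, 2)])
Fold: move[2]->U => ULUUR (positions: [(0, 0), (0, 1), (-1, 1), (-1, 2), (-1, 3), (0, 3)])
Fold: move[3]->R => ULURR (positions: [(0, 0), (0, 1), (-1, 1), (-1, 2), (0, 2), (1, 2)])
Fold: move[1]->U => UUURR (positions: [(0, 0), (0, 1), (0, 2), (0, 3), (1, 3), (2, 3)])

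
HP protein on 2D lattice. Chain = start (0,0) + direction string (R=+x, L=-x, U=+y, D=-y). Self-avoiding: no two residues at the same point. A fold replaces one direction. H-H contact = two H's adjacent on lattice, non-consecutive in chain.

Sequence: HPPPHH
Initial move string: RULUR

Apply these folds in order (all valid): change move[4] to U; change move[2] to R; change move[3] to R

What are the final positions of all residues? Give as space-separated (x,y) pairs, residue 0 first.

Initial moves: RULUR
Fold: move[4]->U => RULUU (positions: [(0, 0), (1, 0), (1, 1), (0, 1), (0, 2), (0, 3)])
Fold: move[2]->R => RURUU (positions: [(0, 0), (1, 0), (1, 1), (2, 1), (2, 2), (2, 3)])
Fold: move[3]->R => RURRU (positions: [(0, 0), (1, 0), (1, 1), (2, 1), (3, 1), (3, 2)])

Answer: (0,0) (1,0) (1,1) (2,1) (3,1) (3,2)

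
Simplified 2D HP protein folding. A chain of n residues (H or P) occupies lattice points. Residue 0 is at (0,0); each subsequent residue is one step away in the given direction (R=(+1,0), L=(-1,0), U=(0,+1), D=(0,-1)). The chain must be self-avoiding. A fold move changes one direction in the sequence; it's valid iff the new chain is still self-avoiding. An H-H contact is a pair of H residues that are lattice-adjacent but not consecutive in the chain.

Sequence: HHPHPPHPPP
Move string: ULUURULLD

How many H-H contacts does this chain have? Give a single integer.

Positions: [(0, 0), (0, 1), (-1, 1), (-1, 2), (-1, 3), (0, 3), (0, 4), (-1, 4), (-2, 4), (-2, 3)]
No H-H contacts found.

Answer: 0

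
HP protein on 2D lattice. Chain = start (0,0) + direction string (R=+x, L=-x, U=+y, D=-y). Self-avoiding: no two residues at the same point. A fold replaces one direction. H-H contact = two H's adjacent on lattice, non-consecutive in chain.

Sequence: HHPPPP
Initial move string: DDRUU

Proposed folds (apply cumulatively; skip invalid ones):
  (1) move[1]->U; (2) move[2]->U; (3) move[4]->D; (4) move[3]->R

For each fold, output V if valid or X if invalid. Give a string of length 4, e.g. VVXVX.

Answer: XXXV

Derivation:
Initial: DDRUU -> [(0, 0), (0, -1), (0, -2), (1, -2), (1, -1), (1, 0)]
Fold 1: move[1]->U => DURUU INVALID (collision), skipped
Fold 2: move[2]->U => DDUUU INVALID (collision), skipped
Fold 3: move[4]->D => DDRUD INVALID (collision), skipped
Fold 4: move[3]->R => DDRRU VALID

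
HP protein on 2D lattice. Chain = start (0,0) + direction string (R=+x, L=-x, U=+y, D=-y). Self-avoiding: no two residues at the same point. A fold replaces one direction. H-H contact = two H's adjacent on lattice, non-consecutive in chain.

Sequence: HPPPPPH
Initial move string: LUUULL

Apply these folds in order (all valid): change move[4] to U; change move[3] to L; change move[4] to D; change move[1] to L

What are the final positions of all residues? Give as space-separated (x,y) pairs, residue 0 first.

Initial moves: LUUULL
Fold: move[4]->U => LUUUUL (positions: [(0, 0), (-1, 0), (-1, 1), (-1, 2), (-1, 3), (-1, 4), (-2, 4)])
Fold: move[3]->L => LUULUL (positions: [(0, 0), (-1, 0), (-1, 1), (-1, 2), (-2, 2), (-2, 3), (-3, 3)])
Fold: move[4]->D => LUULDL (positions: [(0, 0), (-1, 0), (-1, 1), (-1, 2), (-2, 2), (-2, 1), (-3, 1)])
Fold: move[1]->L => LLULDL (positions: [(0, 0), (-1, 0), (-2, 0), (-2, 1), (-3, 1), (-3, 0), (-4, 0)])

Answer: (0,0) (-1,0) (-2,0) (-2,1) (-3,1) (-3,0) (-4,0)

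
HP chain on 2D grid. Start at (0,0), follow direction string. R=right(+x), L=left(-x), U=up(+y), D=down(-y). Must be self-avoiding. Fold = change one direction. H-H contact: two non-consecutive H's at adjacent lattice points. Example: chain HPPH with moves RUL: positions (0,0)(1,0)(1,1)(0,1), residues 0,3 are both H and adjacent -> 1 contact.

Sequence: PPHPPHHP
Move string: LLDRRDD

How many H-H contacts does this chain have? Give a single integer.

Answer: 0

Derivation:
Positions: [(0, 0), (-1, 0), (-2, 0), (-2, -1), (-1, -1), (0, -1), (0, -2), (0, -3)]
No H-H contacts found.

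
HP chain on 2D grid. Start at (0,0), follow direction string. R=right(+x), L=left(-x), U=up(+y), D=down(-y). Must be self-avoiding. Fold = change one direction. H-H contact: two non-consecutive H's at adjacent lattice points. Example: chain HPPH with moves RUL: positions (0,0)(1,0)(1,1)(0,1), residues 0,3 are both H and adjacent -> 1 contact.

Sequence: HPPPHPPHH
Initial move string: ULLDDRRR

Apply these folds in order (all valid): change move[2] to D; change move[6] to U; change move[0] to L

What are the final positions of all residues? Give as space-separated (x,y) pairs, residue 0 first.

Answer: (0,0) (-1,0) (-2,0) (-2,-1) (-2,-2) (-2,-3) (-1,-3) (-1,-2) (0,-2)

Derivation:
Initial moves: ULLDDRRR
Fold: move[2]->D => ULDDDRRR (positions: [(0, 0), (0, 1), (-1, 1), (-1, 0), (-1, -1), (-1, -2), (0, -2), (1, -2), (2, -2)])
Fold: move[6]->U => ULDDDRUR (positions: [(0, 0), (0, 1), (-1, 1), (-1, 0), (-1, -1), (-1, -2), (0, -2), (0, -1), (1, -1)])
Fold: move[0]->L => LLDDDRUR (positions: [(0, 0), (-1, 0), (-2, 0), (-2, -1), (-2, -2), (-2, -3), (-1, -3), (-1, -2), (0, -2)])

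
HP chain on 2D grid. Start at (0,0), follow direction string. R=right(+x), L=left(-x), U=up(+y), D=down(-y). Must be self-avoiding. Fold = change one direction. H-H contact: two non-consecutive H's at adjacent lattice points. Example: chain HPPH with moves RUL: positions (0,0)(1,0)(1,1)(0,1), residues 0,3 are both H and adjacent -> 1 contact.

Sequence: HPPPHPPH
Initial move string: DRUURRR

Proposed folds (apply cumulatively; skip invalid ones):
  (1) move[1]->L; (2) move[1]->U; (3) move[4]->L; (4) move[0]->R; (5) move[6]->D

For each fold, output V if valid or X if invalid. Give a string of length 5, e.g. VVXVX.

Answer: VXXXV

Derivation:
Initial: DRUURRR -> [(0, 0), (0, -1), (1, -1), (1, 0), (1, 1), (2, 1), (3, 1), (4, 1)]
Fold 1: move[1]->L => DLUURRR VALID
Fold 2: move[1]->U => DUUURRR INVALID (collision), skipped
Fold 3: move[4]->L => DLUULRR INVALID (collision), skipped
Fold 4: move[0]->R => RLUURRR INVALID (collision), skipped
Fold 5: move[6]->D => DLUURRD VALID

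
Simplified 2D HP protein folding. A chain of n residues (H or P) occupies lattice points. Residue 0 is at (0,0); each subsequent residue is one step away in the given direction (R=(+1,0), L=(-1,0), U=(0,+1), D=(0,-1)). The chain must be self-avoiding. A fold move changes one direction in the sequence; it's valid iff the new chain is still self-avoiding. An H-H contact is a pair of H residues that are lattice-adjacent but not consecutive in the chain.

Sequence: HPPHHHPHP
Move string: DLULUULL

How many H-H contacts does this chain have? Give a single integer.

Positions: [(0, 0), (0, -1), (-1, -1), (-1, 0), (-2, 0), (-2, 1), (-2, 2), (-3, 2), (-4, 2)]
H-H contact: residue 0 @(0,0) - residue 3 @(-1, 0)

Answer: 1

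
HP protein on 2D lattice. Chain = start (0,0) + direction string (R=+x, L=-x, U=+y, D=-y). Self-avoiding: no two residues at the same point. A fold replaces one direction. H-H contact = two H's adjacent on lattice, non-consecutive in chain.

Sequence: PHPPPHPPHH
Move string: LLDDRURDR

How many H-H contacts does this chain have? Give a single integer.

Positions: [(0, 0), (-1, 0), (-2, 0), (-2, -1), (-2, -2), (-1, -2), (-1, -1), (0, -1), (0, -2), (1, -2)]
H-H contact: residue 5 @(-1,-2) - residue 8 @(0, -2)

Answer: 1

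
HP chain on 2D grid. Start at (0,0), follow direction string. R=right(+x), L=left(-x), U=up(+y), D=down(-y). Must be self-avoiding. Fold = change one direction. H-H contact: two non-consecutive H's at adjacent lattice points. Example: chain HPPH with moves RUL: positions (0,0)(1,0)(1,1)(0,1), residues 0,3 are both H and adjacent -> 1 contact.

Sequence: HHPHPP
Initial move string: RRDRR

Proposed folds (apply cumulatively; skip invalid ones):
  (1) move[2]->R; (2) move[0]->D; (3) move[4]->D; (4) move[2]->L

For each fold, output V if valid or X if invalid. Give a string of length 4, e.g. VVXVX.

Initial: RRDRR -> [(0, 0), (1, 0), (2, 0), (2, -1), (3, -1), (4, -1)]
Fold 1: move[2]->R => RRRRR VALID
Fold 2: move[0]->D => DRRRR VALID
Fold 3: move[4]->D => DRRRD VALID
Fold 4: move[2]->L => DRLRD INVALID (collision), skipped

Answer: VVVX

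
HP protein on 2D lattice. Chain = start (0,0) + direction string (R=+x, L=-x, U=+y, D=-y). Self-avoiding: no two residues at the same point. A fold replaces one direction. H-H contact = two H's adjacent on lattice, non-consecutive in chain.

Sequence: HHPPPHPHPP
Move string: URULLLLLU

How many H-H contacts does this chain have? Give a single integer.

Positions: [(0, 0), (0, 1), (1, 1), (1, 2), (0, 2), (-1, 2), (-2, 2), (-3, 2), (-4, 2), (-4, 3)]
No H-H contacts found.

Answer: 0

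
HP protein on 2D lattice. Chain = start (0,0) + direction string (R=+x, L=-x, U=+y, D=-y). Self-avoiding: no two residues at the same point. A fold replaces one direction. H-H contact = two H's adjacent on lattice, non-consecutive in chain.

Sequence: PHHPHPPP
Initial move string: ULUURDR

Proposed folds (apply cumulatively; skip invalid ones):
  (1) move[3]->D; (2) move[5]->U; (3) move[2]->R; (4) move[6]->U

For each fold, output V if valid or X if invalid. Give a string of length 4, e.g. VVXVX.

Answer: XVXV

Derivation:
Initial: ULUURDR -> [(0, 0), (0, 1), (-1, 1), (-1, 2), (-1, 3), (0, 3), (0, 2), (1, 2)]
Fold 1: move[3]->D => ULUDRDR INVALID (collision), skipped
Fold 2: move[5]->U => ULUURUR VALID
Fold 3: move[2]->R => ULRURUR INVALID (collision), skipped
Fold 4: move[6]->U => ULUURUU VALID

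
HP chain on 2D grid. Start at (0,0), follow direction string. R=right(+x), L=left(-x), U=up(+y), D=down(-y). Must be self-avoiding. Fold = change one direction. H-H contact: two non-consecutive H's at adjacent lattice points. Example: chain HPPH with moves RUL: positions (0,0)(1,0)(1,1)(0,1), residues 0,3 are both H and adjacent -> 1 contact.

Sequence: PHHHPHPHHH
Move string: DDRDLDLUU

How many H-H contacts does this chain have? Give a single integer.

Positions: [(0, 0), (0, -1), (0, -2), (1, -2), (1, -3), (0, -3), (0, -4), (-1, -4), (-1, -3), (-1, -2)]
H-H contact: residue 2 @(0,-2) - residue 9 @(-1, -2)
H-H contact: residue 2 @(0,-2) - residue 5 @(0, -3)
H-H contact: residue 5 @(0,-3) - residue 8 @(-1, -3)

Answer: 3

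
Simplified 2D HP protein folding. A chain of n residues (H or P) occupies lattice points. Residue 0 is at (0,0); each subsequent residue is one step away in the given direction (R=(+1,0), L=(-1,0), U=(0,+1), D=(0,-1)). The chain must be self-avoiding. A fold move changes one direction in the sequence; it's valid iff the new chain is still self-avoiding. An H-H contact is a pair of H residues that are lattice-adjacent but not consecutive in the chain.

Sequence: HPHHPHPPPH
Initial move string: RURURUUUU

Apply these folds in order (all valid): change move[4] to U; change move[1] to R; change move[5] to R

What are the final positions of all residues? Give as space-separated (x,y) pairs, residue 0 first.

Initial moves: RURURUUUU
Fold: move[4]->U => RURUUUUUU (positions: [(0, 0), (1, 0), (1, 1), (2, 1), (2, 2), (2, 3), (2, 4), (2, 5), (2, 6), (2, 7)])
Fold: move[1]->R => RRRUUUUUU (positions: [(0, 0), (1, 0), (2, 0), (3, 0), (3, 1), (3, 2), (3, 3), (3, 4), (3, 5), (3, 6)])
Fold: move[5]->R => RRRUURUUU (positions: [(0, 0), (1, 0), (2, 0), (3, 0), (3, 1), (3, 2), (4, 2), (4, 3), (4, 4), (4, 5)])

Answer: (0,0) (1,0) (2,0) (3,0) (3,1) (3,2) (4,2) (4,3) (4,4) (4,5)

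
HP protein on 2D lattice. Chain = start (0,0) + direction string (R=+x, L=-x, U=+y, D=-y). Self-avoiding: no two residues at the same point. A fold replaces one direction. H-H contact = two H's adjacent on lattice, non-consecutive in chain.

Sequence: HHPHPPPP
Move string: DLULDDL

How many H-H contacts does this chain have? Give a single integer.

Answer: 1

Derivation:
Positions: [(0, 0), (0, -1), (-1, -1), (-1, 0), (-2, 0), (-2, -1), (-2, -2), (-3, -2)]
H-H contact: residue 0 @(0,0) - residue 3 @(-1, 0)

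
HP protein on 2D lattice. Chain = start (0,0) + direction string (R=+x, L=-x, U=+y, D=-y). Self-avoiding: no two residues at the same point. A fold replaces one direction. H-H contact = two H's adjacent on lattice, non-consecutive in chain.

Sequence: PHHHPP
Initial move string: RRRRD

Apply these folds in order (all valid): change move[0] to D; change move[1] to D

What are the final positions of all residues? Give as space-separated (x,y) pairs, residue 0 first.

Initial moves: RRRRD
Fold: move[0]->D => DRRRD (positions: [(0, 0), (0, -1), (1, -1), (2, -1), (3, -1), (3, -2)])
Fold: move[1]->D => DDRRD (positions: [(0, 0), (0, -1), (0, -2), (1, -2), (2, -2), (2, -3)])

Answer: (0,0) (0,-1) (0,-2) (1,-2) (2,-2) (2,-3)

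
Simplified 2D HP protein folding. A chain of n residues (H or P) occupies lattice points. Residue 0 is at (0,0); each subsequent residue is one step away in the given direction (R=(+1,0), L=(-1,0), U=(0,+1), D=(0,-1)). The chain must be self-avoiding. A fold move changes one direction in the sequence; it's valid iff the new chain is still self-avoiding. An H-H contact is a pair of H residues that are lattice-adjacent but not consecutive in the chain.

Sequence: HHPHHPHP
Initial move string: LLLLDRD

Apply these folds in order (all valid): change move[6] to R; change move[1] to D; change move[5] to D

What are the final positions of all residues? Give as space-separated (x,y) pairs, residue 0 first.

Answer: (0,0) (-1,0) (-1,-1) (-2,-1) (-3,-1) (-3,-2) (-3,-3) (-2,-3)

Derivation:
Initial moves: LLLLDRD
Fold: move[6]->R => LLLLDRR (positions: [(0, 0), (-1, 0), (-2, 0), (-3, 0), (-4, 0), (-4, -1), (-3, -1), (-2, -1)])
Fold: move[1]->D => LDLLDRR (positions: [(0, 0), (-1, 0), (-1, -1), (-2, -1), (-3, -1), (-3, -2), (-2, -2), (-1, -2)])
Fold: move[5]->D => LDLLDDR (positions: [(0, 0), (-1, 0), (-1, -1), (-2, -1), (-3, -1), (-3, -2), (-3, -3), (-2, -3)])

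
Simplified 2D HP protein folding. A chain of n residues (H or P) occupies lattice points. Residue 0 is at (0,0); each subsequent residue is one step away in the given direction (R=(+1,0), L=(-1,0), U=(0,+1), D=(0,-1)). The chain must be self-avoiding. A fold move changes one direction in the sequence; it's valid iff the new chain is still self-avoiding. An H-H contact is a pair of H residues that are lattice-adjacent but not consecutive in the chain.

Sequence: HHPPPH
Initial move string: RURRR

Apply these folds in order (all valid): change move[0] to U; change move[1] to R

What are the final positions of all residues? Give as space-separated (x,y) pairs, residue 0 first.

Initial moves: RURRR
Fold: move[0]->U => UURRR (positions: [(0, 0), (0, 1), (0, 2), (1, 2), (2, 2), (3, 2)])
Fold: move[1]->R => URRRR (positions: [(0, 0), (0, 1), (1, 1), (2, 1), (3, 1), (4, 1)])

Answer: (0,0) (0,1) (1,1) (2,1) (3,1) (4,1)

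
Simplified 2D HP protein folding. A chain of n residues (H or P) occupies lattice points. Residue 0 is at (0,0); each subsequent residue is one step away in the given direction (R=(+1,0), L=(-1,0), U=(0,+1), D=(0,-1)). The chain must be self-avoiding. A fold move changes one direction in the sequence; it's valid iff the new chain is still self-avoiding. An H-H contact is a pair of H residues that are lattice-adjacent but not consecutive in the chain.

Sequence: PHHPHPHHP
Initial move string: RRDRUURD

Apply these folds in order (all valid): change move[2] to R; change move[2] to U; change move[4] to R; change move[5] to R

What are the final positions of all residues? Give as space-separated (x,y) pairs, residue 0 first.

Initial moves: RRDRUURD
Fold: move[2]->R => RRRRUURD (positions: [(0, 0), (1, 0), (2, 0), (3, 0), (4, 0), (4, 1), (4, 2), (5, 2), (5, 1)])
Fold: move[2]->U => RRURUURD (positions: [(0, 0), (1, 0), (2, 0), (2, 1), (3, 1), (3, 2), (3, 3), (4, 3), (4, 2)])
Fold: move[4]->R => RRURRURD (positions: [(0, 0), (1, 0), (2, 0), (2, 1), (3, 1), (4, 1), (4, 2), (5, 2), (5, 1)])
Fold: move[5]->R => RRURRRRD (positions: [(0, 0), (1, 0), (2, 0), (2, 1), (3, 1), (4, 1), (5, 1), (6, 1), (6, 0)])

Answer: (0,0) (1,0) (2,0) (2,1) (3,1) (4,1) (5,1) (6,1) (6,0)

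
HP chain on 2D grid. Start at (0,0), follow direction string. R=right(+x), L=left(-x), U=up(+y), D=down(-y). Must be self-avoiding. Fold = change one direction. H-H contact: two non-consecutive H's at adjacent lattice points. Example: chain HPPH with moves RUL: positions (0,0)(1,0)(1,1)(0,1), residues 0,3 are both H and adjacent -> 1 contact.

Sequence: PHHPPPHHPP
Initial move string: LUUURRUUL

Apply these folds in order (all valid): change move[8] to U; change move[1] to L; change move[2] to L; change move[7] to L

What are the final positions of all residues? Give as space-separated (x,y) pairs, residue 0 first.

Initial moves: LUUURRUUL
Fold: move[8]->U => LUUURRUUU (positions: [(0, 0), (-1, 0), (-1, 1), (-1, 2), (-1, 3), (0, 3), (1, 3), (1, 4), (1, 5), (1, 6)])
Fold: move[1]->L => LLUURRUUU (positions: [(0, 0), (-1, 0), (-2, 0), (-2, 1), (-2, 2), (-1, 2), (0, 2), (0, 3), (0, 4), (0, 5)])
Fold: move[2]->L => LLLURRUUU (positions: [(0, 0), (-1, 0), (-2, 0), (-3, 0), (-3, 1), (-2, 1), (-1, 1), (-1, 2), (-1, 3), (-1, 4)])
Fold: move[7]->L => LLLURRULU (positions: [(0, 0), (-1, 0), (-2, 0), (-3, 0), (-3, 1), (-2, 1), (-1, 1), (-1, 2), (-2, 2), (-2, 3)])

Answer: (0,0) (-1,0) (-2,0) (-3,0) (-3,1) (-2,1) (-1,1) (-1,2) (-2,2) (-2,3)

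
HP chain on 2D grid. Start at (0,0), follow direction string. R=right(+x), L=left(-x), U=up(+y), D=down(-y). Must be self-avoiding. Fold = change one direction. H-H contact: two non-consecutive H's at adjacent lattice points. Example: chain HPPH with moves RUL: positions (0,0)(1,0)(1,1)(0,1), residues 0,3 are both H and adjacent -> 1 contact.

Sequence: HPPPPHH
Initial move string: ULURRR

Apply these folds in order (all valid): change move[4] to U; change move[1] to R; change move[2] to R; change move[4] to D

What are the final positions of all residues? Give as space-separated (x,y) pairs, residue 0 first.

Initial moves: ULURRR
Fold: move[4]->U => ULURUR (positions: [(0, 0), (0, 1), (-1, 1), (-1, 2), (0, 2), (0, 3), (1, 3)])
Fold: move[1]->R => URURUR (positions: [(0, 0), (0, 1), (1, 1), (1, 2), (2, 2), (2, 3), (3, 3)])
Fold: move[2]->R => URRRUR (positions: [(0, 0), (0, 1), (1, 1), (2, 1), (3, 1), (3, 2), (4, 2)])
Fold: move[4]->D => URRRDR (positions: [(0, 0), (0, 1), (1, 1), (2, 1), (3, 1), (3, 0), (4, 0)])

Answer: (0,0) (0,1) (1,1) (2,1) (3,1) (3,0) (4,0)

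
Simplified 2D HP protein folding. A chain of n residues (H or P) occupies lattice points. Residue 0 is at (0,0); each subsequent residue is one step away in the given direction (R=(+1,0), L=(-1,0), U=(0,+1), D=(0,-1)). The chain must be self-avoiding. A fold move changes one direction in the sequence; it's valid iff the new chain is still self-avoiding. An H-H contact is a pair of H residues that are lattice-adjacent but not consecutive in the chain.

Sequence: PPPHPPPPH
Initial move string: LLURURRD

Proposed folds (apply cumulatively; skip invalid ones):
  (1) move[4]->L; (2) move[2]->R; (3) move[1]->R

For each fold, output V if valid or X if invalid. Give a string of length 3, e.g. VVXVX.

Answer: XXX

Derivation:
Initial: LLURURRD -> [(0, 0), (-1, 0), (-2, 0), (-2, 1), (-1, 1), (-1, 2), (0, 2), (1, 2), (1, 1)]
Fold 1: move[4]->L => LLURLRRD INVALID (collision), skipped
Fold 2: move[2]->R => LLRRURRD INVALID (collision), skipped
Fold 3: move[1]->R => LRURURRD INVALID (collision), skipped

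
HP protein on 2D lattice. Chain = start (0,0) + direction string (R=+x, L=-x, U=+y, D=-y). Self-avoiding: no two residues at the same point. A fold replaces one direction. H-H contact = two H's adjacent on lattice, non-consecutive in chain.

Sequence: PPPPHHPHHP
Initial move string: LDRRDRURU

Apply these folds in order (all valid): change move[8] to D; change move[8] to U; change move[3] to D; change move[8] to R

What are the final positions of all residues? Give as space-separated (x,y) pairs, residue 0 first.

Answer: (0,0) (-1,0) (-1,-1) (0,-1) (0,-2) (0,-3) (1,-3) (1,-2) (2,-2) (3,-2)

Derivation:
Initial moves: LDRRDRURU
Fold: move[8]->D => LDRRDRURD (positions: [(0, 0), (-1, 0), (-1, -1), (0, -1), (1, -1), (1, -2), (2, -2), (2, -1), (3, -1), (3, -2)])
Fold: move[8]->U => LDRRDRURU (positions: [(0, 0), (-1, 0), (-1, -1), (0, -1), (1, -1), (1, -2), (2, -2), (2, -1), (3, -1), (3, 0)])
Fold: move[3]->D => LDRDDRURU (positions: [(0, 0), (-1, 0), (-1, -1), (0, -1), (0, -2), (0, -3), (1, -3), (1, -2), (2, -2), (2, -1)])
Fold: move[8]->R => LDRDDRURR (positions: [(0, 0), (-1, 0), (-1, -1), (0, -1), (0, -2), (0, -3), (1, -3), (1, -2), (2, -2), (3, -2)])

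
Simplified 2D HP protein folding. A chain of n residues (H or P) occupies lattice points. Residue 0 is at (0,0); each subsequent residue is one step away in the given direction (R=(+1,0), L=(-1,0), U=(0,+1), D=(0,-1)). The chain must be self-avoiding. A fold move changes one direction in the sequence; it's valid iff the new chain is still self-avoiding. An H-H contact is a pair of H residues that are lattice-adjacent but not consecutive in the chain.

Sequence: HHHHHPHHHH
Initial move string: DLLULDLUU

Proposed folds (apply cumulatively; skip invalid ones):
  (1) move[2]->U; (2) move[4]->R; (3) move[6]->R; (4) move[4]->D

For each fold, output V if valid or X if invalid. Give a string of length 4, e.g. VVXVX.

Initial: DLLULDLUU -> [(0, 0), (0, -1), (-1, -1), (-2, -1), (-2, 0), (-3, 0), (-3, -1), (-4, -1), (-4, 0), (-4, 1)]
Fold 1: move[2]->U => DLUULDLUU VALID
Fold 2: move[4]->R => DLUURDLUU INVALID (collision), skipped
Fold 3: move[6]->R => DLUULDRUU INVALID (collision), skipped
Fold 4: move[4]->D => DLUUDDLUU INVALID (collision), skipped

Answer: VXXX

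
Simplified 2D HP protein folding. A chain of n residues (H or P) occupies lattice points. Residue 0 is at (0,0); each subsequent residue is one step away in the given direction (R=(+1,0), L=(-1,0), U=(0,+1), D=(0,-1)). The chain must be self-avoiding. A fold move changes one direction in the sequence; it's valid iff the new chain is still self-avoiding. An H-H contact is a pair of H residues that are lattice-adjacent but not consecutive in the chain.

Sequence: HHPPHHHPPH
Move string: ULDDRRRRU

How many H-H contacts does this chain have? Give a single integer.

Answer: 1

Derivation:
Positions: [(0, 0), (0, 1), (-1, 1), (-1, 0), (-1, -1), (0, -1), (1, -1), (2, -1), (3, -1), (3, 0)]
H-H contact: residue 0 @(0,0) - residue 5 @(0, -1)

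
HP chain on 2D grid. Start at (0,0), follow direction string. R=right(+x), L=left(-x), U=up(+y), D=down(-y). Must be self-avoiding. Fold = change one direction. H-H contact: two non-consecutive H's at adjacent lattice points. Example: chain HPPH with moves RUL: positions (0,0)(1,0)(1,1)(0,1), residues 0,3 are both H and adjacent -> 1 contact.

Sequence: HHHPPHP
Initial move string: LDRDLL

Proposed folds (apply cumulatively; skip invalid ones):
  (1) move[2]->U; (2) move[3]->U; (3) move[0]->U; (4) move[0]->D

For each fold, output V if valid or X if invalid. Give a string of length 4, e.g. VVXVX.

Answer: XXXV

Derivation:
Initial: LDRDLL -> [(0, 0), (-1, 0), (-1, -1), (0, -1), (0, -2), (-1, -2), (-2, -2)]
Fold 1: move[2]->U => LDUDLL INVALID (collision), skipped
Fold 2: move[3]->U => LDRULL INVALID (collision), skipped
Fold 3: move[0]->U => UDRDLL INVALID (collision), skipped
Fold 4: move[0]->D => DDRDLL VALID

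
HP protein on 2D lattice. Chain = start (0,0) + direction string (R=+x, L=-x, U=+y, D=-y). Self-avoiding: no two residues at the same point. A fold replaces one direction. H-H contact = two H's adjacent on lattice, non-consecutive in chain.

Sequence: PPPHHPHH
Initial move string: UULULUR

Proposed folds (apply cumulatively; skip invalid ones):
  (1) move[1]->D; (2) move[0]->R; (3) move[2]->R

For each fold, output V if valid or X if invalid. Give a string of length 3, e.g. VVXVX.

Answer: XVV

Derivation:
Initial: UULULUR -> [(0, 0), (0, 1), (0, 2), (-1, 2), (-1, 3), (-2, 3), (-2, 4), (-1, 4)]
Fold 1: move[1]->D => UDLULUR INVALID (collision), skipped
Fold 2: move[0]->R => RULULUR VALID
Fold 3: move[2]->R => RURULUR VALID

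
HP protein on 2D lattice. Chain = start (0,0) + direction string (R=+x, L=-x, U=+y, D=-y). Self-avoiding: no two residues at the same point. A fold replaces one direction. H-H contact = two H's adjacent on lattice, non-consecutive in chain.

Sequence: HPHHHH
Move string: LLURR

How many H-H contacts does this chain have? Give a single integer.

Positions: [(0, 0), (-1, 0), (-2, 0), (-2, 1), (-1, 1), (0, 1)]
H-H contact: residue 0 @(0,0) - residue 5 @(0, 1)

Answer: 1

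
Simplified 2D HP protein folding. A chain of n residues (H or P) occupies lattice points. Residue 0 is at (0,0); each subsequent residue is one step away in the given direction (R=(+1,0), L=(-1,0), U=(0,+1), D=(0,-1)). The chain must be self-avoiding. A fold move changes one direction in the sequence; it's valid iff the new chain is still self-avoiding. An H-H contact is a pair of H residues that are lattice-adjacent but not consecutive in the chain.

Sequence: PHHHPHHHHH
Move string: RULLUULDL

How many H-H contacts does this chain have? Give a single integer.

Positions: [(0, 0), (1, 0), (1, 1), (0, 1), (-1, 1), (-1, 2), (-1, 3), (-2, 3), (-2, 2), (-3, 2)]
H-H contact: residue 5 @(-1,2) - residue 8 @(-2, 2)

Answer: 1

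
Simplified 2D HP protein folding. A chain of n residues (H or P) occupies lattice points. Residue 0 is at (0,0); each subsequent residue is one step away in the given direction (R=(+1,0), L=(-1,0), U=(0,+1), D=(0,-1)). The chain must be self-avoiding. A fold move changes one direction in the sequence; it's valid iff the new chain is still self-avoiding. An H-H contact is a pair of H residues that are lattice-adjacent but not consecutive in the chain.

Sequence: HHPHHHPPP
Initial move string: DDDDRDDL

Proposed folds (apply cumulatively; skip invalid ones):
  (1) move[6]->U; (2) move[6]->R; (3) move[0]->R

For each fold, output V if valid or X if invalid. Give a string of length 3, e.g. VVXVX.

Answer: XXV

Derivation:
Initial: DDDDRDDL -> [(0, 0), (0, -1), (0, -2), (0, -3), (0, -4), (1, -4), (1, -5), (1, -6), (0, -6)]
Fold 1: move[6]->U => DDDDRDUL INVALID (collision), skipped
Fold 2: move[6]->R => DDDDRDRL INVALID (collision), skipped
Fold 3: move[0]->R => RDDDRDDL VALID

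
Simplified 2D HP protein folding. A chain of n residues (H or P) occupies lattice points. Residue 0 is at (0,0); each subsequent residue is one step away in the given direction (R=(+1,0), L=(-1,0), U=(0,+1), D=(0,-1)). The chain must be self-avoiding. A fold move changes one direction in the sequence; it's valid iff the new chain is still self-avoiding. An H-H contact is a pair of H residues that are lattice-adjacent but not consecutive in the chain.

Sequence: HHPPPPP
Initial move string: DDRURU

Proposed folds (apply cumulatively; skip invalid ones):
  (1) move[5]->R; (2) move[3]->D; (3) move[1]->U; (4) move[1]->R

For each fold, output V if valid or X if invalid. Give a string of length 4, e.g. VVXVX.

Answer: VVXV

Derivation:
Initial: DDRURU -> [(0, 0), (0, -1), (0, -2), (1, -2), (1, -1), (2, -1), (2, 0)]
Fold 1: move[5]->R => DDRURR VALID
Fold 2: move[3]->D => DDRDRR VALID
Fold 3: move[1]->U => DURDRR INVALID (collision), skipped
Fold 4: move[1]->R => DRRDRR VALID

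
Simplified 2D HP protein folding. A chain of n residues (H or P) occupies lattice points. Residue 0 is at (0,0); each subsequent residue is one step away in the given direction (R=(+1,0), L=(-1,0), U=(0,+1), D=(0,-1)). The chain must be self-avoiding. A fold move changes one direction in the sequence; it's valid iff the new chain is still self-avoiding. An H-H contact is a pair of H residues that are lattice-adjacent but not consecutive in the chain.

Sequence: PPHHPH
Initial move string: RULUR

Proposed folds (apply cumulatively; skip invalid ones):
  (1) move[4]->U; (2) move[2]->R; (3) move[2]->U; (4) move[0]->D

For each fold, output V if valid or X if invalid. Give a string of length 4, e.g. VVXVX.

Initial: RULUR -> [(0, 0), (1, 0), (1, 1), (0, 1), (0, 2), (1, 2)]
Fold 1: move[4]->U => RULUU VALID
Fold 2: move[2]->R => RURUU VALID
Fold 3: move[2]->U => RUUUU VALID
Fold 4: move[0]->D => DUUUU INVALID (collision), skipped

Answer: VVVX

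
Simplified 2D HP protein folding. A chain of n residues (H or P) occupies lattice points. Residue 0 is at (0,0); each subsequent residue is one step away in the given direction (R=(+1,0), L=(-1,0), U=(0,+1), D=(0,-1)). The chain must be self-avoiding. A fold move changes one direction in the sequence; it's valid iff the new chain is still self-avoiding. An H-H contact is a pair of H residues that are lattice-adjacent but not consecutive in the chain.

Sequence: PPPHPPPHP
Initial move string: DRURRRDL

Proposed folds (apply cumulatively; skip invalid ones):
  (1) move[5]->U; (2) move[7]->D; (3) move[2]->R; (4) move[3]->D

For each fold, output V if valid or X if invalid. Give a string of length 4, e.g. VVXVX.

Initial: DRURRRDL -> [(0, 0), (0, -1), (1, -1), (1, 0), (2, 0), (3, 0), (4, 0), (4, -1), (3, -1)]
Fold 1: move[5]->U => DRURRUDL INVALID (collision), skipped
Fold 2: move[7]->D => DRURRRDD VALID
Fold 3: move[2]->R => DRRRRRDD VALID
Fold 4: move[3]->D => DRRDRRDD VALID

Answer: XVVV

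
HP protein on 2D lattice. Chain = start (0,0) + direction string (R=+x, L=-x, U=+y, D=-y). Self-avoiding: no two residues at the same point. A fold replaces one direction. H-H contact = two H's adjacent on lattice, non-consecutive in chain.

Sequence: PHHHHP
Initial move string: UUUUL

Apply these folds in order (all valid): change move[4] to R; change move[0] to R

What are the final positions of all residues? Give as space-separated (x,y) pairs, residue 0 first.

Answer: (0,0) (1,0) (1,1) (1,2) (1,3) (2,3)

Derivation:
Initial moves: UUUUL
Fold: move[4]->R => UUUUR (positions: [(0, 0), (0, 1), (0, 2), (0, 3), (0, 4), (1, 4)])
Fold: move[0]->R => RUUUR (positions: [(0, 0), (1, 0), (1, 1), (1, 2), (1, 3), (2, 3)])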